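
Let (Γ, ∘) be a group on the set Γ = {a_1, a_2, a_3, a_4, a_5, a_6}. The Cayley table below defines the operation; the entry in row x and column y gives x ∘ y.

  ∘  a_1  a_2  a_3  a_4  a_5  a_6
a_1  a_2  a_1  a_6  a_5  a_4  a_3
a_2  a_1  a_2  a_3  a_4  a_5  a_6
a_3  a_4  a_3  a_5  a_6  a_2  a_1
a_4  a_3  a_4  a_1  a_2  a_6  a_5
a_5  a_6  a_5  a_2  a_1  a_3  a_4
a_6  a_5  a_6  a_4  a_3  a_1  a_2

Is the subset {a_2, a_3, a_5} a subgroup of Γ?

{a_2, a_3, a_5} contains the identity a_2.
Checking products: every product of two elements of {a_2, a_3, a_5} (read from the table) lies in {a_2, a_3, a_5}, so the set is closed.
In a finite group, a nonempty closed subset is a subgroup. So {a_2, a_3, a_5} ≤ Γ.

Yes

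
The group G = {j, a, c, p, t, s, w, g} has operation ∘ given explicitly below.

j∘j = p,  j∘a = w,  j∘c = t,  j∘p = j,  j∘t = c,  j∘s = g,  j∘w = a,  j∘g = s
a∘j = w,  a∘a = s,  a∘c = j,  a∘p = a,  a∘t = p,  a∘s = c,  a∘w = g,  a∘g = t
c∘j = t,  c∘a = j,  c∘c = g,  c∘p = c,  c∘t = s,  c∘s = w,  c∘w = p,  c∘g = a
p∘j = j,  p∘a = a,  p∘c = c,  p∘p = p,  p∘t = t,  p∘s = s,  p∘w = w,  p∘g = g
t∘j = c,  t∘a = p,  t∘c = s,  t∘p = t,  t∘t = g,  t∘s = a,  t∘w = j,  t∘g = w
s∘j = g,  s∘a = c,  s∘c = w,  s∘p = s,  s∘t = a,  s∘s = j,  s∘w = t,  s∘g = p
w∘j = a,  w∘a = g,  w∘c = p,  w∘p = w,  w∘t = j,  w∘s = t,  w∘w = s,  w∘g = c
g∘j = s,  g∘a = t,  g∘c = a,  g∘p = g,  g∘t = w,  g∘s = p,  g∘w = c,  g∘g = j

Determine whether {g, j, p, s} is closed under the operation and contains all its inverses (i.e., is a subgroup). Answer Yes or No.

Yes

{g, j, p, s} contains the identity p.
Checking products: every product of two elements of {g, j, p, s} (read from the table) lies in {g, j, p, s}, so the set is closed.
In a finite group, a nonempty closed subset is a subgroup. So {g, j, p, s} ≤ G.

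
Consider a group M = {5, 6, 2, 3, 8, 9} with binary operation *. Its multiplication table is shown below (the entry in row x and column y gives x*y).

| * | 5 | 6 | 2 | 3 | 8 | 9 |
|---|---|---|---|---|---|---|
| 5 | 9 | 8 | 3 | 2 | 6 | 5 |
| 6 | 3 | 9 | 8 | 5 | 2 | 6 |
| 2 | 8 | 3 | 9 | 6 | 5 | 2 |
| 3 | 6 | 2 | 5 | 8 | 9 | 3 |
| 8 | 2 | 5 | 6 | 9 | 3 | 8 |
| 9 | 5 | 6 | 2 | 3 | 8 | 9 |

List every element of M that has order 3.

{3, 8}

Identity is 9. Compute the order of each non-identity element by repeated multiplication:
  5: 5 → 9  (order 2)
  6: 6 → 9  (order 2)
  2: 2 → 9  (order 2)
  3: 3 → 8 → 9  (order 3)
  8: 8 → 3 → 9  (order 3)
Elements of order 3: {3, 8}.
(Structurally, M here is isomorphic to the symmetric group S_3.)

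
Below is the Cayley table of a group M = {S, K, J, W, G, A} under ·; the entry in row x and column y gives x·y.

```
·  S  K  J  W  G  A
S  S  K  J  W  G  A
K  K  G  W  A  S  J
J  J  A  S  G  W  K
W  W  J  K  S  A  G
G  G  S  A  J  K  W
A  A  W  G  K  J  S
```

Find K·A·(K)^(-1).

The identity is S. In row K, the entry S sits in column G, so K^(-1) = G.
K·A = J
J·G = W

W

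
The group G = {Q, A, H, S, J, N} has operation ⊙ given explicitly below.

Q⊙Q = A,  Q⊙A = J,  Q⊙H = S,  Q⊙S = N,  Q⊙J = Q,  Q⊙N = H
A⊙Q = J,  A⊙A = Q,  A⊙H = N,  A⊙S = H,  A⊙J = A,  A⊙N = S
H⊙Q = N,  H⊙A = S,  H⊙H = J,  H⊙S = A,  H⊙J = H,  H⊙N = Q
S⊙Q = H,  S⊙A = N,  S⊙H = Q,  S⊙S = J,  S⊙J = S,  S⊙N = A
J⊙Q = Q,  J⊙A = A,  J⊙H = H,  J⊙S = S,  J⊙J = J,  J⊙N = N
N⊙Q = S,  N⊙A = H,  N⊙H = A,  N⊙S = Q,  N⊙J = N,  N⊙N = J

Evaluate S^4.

J

S^1 = S
S^2 = S ⊙ S = J
S^3 = J ⊙ S = S
S^4 = S ⊙ S = J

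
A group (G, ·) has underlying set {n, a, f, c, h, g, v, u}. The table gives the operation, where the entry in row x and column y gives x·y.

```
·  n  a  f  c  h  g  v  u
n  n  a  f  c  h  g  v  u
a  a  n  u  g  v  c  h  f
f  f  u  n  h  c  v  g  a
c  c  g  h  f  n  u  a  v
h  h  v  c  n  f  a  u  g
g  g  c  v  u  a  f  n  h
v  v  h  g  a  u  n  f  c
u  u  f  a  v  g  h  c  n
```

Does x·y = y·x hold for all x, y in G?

Yes

Check whether the table is symmetric across its main diagonal.
Every entry (row x, col y) equals the entry (row y, col x), so G is abelian.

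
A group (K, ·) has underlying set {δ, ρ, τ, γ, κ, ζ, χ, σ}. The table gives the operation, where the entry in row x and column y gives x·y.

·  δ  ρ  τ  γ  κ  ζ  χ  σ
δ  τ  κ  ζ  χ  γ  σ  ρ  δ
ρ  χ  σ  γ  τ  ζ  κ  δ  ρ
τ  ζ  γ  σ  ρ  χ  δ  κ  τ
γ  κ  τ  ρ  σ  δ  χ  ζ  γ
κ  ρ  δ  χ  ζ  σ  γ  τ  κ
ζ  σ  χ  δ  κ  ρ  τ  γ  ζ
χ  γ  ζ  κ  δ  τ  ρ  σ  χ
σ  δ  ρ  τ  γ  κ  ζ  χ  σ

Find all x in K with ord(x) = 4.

{δ, ζ}

Identity is σ. Compute the order of each non-identity element by repeated multiplication:
  δ: δ → τ → ζ → σ  (order 4)
  ρ: ρ → σ  (order 2)
  τ: τ → σ  (order 2)
  γ: γ → σ  (order 2)
  κ: κ → σ  (order 2)
  ζ: ζ → τ → δ → σ  (order 4)
  χ: χ → σ  (order 2)
Elements of order 4: {δ, ζ}.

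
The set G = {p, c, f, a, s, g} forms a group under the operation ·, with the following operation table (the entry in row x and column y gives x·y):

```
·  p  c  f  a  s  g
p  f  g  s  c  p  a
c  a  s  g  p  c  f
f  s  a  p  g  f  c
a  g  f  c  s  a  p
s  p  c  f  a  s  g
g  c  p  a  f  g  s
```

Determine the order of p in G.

The identity element is s (its row matches the header).
p^1 = p
p^2 = p·p = f
p^3 = f·p = s
The first power of p equal to the identity is p^3, so ord(p) = 3.

3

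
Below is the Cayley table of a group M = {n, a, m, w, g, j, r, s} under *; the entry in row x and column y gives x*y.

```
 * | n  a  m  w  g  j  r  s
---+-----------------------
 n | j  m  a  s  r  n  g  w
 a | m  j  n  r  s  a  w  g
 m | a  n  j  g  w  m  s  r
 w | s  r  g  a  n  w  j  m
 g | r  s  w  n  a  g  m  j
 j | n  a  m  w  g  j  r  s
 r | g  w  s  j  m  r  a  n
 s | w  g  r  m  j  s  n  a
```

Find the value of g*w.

n

Read row g, column w: g*w = n.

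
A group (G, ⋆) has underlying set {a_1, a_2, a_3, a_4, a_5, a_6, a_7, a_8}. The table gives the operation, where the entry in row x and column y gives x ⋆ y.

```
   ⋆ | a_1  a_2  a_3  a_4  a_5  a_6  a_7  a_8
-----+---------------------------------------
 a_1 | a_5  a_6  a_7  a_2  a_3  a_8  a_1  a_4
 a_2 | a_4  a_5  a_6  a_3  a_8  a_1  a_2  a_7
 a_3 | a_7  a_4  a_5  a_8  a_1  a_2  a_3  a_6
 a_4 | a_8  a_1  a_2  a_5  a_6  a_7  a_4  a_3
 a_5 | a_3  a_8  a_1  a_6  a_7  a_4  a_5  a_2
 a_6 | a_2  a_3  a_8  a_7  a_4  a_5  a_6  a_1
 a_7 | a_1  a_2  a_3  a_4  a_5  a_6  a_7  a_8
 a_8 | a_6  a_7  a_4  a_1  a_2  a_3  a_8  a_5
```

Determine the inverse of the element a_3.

First locate the identity: row a_7 matches the header, so a_7 is the identity.
Scan row a_3 for a_7: a_3 ⋆ a_1 = a_7. Hence a_3^(-1) = a_1.

a_1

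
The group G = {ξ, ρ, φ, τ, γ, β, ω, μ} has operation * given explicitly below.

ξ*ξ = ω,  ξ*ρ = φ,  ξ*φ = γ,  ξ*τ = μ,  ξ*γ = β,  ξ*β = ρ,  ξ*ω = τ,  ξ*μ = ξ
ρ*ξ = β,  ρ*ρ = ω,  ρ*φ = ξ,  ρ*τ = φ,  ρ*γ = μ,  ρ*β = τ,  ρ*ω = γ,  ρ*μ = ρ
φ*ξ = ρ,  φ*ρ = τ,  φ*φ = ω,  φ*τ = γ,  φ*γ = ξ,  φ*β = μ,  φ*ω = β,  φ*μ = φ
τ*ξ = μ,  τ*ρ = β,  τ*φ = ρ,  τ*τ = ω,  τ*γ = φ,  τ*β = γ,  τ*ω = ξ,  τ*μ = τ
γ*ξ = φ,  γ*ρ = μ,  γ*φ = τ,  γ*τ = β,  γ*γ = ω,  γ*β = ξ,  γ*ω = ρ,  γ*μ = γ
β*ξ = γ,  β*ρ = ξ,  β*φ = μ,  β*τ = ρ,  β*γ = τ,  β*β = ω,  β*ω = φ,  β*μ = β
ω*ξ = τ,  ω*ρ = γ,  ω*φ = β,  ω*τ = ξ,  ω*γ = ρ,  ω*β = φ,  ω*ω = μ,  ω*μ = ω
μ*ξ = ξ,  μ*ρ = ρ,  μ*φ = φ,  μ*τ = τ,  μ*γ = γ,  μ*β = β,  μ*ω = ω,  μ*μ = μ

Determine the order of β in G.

4

The identity element is μ (its row matches the header).
β^1 = β
β^2 = β*β = ω
β^3 = ω*β = φ
β^4 = φ*β = μ
The first power of β equal to the identity is β^4, so ord(β) = 4.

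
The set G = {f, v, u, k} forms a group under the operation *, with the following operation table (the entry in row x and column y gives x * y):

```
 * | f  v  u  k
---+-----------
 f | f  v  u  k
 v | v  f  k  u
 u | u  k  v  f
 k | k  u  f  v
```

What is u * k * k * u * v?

u * k = f
f * k = k
k * u = f
f * v = v

v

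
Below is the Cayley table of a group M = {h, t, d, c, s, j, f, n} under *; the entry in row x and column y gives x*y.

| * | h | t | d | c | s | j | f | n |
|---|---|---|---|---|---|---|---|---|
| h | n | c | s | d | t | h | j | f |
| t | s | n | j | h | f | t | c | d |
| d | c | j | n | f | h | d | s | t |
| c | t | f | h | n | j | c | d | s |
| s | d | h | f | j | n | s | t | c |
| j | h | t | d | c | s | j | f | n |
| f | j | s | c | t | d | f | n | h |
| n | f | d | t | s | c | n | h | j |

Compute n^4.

n^1 = n
n^2 = n*n = j
n^3 = j*n = n
n^4 = n*n = j
(Structurally, M here is isomorphic to the quaternion group Q_8.)

j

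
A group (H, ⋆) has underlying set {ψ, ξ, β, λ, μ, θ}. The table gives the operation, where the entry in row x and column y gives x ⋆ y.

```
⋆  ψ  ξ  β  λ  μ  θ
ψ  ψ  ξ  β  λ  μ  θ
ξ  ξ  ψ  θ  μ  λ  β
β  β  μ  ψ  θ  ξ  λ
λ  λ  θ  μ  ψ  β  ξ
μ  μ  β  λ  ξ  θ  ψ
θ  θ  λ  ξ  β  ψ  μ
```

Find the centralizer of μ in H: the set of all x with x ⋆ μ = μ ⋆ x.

Compare row μ with column μ entry by entry.
θ ⋆ μ = ψ = μ ⋆ θ, so θ commutes with μ.
β ⋆ μ = ξ but μ ⋆ β = λ, so β does not.
Collecting the elements that commute with μ: C(μ) = {θ, μ, ψ}.

{θ, μ, ψ}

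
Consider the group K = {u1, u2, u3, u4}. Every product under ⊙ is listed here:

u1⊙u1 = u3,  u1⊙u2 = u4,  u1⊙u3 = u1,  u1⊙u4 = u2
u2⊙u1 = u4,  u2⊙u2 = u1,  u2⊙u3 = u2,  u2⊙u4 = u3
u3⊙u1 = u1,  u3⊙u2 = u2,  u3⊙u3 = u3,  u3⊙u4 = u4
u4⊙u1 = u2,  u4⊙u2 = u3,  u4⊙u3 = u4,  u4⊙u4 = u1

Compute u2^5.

u2

u2^1 = u2
u2^2 = u2 ⊙ u2 = u1
u2^3 = u1 ⊙ u2 = u4
u2^4 = u4 ⊙ u2 = u3
u2^5 = u3 ⊙ u2 = u2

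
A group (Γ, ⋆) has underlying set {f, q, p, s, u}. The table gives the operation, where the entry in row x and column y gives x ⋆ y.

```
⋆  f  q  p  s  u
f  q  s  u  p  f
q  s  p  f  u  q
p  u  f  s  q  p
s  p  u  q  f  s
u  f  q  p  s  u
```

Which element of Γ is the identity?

The identity e satisfies e ⋆ x = x for all x, so its row in the table reproduces the column headers.
Row u reads: f, q, p, s, u — exactly the header order. So u is the identity.
(Structurally, Γ here is isomorphic to the cyclic group Z_5.)

u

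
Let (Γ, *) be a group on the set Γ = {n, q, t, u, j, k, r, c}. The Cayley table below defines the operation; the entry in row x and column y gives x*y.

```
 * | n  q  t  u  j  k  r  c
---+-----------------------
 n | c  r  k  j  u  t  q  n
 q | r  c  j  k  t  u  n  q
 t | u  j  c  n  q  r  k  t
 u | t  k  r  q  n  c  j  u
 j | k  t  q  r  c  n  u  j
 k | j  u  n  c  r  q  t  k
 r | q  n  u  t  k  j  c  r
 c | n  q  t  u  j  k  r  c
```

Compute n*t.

k

Read row n, column t: n*t = k.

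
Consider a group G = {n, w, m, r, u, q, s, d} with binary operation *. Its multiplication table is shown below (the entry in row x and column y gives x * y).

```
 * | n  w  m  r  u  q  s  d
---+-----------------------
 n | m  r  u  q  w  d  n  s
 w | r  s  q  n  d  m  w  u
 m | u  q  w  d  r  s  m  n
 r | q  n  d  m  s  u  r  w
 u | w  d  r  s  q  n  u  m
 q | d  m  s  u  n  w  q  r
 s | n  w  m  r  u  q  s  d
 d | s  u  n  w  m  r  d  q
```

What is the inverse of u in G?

First locate the identity: row s matches the header, so s is the identity.
Scan row u for s: u * r = s. Hence u^(-1) = r.

r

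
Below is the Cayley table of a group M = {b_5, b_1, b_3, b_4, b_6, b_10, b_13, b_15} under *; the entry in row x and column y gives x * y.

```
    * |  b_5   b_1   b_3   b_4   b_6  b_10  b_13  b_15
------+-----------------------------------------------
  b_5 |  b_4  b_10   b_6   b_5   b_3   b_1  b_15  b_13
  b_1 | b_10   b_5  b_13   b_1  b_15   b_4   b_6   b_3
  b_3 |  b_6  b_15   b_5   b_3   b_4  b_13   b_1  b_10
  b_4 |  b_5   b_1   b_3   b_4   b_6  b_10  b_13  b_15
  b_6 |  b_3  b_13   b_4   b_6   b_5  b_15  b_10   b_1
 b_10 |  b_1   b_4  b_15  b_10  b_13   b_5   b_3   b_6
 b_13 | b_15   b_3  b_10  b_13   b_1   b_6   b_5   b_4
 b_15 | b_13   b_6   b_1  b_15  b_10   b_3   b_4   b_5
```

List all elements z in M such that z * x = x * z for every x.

An element z is central iff its row equals its column in the table.
For b_3: b_3 * b_15 = b_10 ≠ b_1 = b_15 * b_3, so b_3 ∉ Z.
Checking each element this way leaves Z(M) = {b_4, b_5}.
(Structurally, M here is isomorphic to the quaternion group Q_8.)

{b_4, b_5}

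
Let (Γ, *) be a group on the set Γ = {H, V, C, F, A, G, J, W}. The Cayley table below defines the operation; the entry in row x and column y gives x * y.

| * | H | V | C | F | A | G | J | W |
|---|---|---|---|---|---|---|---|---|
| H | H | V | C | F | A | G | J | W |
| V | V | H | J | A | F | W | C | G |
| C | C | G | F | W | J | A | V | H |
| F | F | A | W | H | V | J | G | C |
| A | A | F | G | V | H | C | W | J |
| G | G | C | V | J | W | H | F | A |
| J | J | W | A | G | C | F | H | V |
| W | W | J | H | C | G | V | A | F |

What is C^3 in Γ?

C^1 = C
C^2 = C * C = F
C^3 = F * C = W

W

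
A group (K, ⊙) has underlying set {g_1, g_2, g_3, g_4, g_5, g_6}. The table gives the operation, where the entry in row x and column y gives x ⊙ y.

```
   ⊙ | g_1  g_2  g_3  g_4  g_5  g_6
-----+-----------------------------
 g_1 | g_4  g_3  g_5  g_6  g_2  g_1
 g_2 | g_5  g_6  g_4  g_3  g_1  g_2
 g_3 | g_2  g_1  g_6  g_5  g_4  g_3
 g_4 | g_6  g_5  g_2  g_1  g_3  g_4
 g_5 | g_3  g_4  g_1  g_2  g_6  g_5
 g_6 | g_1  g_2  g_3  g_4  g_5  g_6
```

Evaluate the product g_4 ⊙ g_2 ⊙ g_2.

g_4

g_4 ⊙ g_2 = g_5
g_5 ⊙ g_2 = g_4
(Structurally, K here is isomorphic to the symmetric group S_3.)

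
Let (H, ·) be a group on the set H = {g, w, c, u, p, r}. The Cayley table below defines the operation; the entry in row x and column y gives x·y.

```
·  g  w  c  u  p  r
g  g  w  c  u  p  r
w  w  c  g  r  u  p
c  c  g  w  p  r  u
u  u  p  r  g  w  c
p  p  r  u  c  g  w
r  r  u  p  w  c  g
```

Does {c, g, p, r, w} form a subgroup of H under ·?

w·p = u, which is not in {c, g, p, r, w}.
The subset is not closed under ·, so it is not a subgroup.

No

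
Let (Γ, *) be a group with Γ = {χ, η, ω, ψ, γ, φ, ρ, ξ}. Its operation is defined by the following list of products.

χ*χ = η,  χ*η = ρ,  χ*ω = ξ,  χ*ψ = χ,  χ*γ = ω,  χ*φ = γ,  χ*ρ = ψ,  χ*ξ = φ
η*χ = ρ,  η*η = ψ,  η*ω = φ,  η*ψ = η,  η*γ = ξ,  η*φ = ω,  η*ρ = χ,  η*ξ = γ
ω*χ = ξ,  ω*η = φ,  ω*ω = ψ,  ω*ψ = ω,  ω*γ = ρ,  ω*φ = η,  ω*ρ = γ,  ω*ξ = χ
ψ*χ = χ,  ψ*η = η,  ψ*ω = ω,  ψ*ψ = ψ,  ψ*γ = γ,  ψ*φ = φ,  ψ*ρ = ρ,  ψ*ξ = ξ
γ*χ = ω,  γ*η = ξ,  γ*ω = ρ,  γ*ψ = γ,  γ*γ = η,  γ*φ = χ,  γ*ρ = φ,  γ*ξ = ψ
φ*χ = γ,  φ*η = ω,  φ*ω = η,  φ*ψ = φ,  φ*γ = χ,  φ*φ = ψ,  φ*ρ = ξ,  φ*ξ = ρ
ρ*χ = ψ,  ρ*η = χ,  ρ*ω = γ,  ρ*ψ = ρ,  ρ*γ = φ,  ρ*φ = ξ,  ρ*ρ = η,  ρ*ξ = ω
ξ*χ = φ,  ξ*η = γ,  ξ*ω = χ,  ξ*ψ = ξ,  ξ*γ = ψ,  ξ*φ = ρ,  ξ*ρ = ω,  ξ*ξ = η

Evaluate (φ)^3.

φ

φ^1 = φ
φ^2 = φ * φ = ψ
φ^3 = ψ * φ = φ
(Structurally, Γ here is isomorphic to Z_2 x Z_4.)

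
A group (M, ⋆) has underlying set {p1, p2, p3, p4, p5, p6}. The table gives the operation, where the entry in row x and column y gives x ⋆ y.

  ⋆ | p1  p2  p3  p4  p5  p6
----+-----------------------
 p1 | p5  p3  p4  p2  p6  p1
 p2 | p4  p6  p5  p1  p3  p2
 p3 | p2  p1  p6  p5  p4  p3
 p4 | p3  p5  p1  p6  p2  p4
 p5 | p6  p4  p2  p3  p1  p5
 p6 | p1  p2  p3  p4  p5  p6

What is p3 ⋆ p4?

Read row p3, column p4: p3 ⋆ p4 = p5.
(Structurally, M here is isomorphic to the symmetric group S_3.)

p5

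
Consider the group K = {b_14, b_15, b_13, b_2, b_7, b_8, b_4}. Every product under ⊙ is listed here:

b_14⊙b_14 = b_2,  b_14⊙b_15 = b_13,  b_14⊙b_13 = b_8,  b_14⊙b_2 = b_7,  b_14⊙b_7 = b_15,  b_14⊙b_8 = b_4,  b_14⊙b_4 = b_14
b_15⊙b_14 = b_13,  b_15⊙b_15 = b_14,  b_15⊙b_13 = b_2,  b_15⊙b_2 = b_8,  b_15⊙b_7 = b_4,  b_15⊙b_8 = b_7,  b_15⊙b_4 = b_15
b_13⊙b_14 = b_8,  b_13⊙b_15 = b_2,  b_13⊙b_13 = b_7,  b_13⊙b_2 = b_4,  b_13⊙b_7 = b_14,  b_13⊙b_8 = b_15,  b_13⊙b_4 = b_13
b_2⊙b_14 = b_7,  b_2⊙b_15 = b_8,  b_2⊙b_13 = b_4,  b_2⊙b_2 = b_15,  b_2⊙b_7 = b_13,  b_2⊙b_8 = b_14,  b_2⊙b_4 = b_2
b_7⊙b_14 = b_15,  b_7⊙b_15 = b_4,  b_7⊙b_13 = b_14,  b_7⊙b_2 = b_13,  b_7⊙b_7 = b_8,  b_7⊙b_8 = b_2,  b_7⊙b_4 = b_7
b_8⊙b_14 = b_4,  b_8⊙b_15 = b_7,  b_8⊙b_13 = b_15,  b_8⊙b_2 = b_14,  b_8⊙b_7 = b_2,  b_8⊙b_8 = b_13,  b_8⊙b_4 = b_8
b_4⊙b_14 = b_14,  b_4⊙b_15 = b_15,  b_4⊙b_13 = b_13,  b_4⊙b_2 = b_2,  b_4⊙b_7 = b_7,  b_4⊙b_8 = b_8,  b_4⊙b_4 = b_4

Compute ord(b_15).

7

The identity element is b_4 (its row matches the header).
b_15^1 = b_15
b_15^2 = b_15 ⊙ b_15 = b_14
b_15^3 = b_14 ⊙ b_15 = b_13
b_15^4 = b_13 ⊙ b_15 = b_2
b_15^5 = b_2 ⊙ b_15 = b_8
b_15^6 = b_8 ⊙ b_15 = b_7
b_15^7 = b_7 ⊙ b_15 = b_4
The first power of b_15 equal to the identity is b_15^7, so ord(b_15) = 7.
(Structurally, K here is isomorphic to the cyclic group Z_7.)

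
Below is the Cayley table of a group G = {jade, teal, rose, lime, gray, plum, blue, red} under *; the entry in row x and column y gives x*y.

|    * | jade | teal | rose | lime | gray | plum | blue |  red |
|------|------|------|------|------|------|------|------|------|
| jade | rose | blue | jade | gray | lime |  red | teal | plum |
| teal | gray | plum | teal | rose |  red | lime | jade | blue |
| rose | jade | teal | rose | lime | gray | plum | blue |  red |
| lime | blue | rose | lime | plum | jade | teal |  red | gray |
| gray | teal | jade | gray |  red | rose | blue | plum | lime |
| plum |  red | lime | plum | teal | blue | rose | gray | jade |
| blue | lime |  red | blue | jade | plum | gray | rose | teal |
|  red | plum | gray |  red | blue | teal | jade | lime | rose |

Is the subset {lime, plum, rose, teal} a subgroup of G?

{lime, plum, rose, teal} contains the identity rose.
Checking products: every product of two elements of {lime, plum, rose, teal} (read from the table) lies in {lime, plum, rose, teal}, so the set is closed.
In a finite group, a nonempty closed subset is a subgroup. So {lime, plum, rose, teal} ≤ G.

Yes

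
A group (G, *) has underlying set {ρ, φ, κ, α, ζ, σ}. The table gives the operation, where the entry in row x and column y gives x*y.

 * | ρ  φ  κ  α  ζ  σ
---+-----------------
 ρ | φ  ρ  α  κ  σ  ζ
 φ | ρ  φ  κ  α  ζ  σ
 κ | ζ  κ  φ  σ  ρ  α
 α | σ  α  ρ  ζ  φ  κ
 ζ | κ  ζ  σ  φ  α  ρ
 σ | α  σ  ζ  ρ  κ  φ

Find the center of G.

An element z is central iff its row equals its column in the table.
For ζ: ζ*ρ = κ ≠ σ = ρ*ζ, so ζ ∉ Z.
Checking each element this way leaves Z(G) = {φ}.

{φ}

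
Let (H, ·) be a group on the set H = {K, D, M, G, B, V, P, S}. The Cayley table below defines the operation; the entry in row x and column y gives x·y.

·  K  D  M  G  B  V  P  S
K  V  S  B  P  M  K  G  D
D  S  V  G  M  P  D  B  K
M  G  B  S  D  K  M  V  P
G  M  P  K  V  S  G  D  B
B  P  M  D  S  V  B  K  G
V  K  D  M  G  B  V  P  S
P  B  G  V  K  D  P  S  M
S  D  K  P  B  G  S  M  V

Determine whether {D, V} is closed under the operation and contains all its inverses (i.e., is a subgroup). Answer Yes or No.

{D, V} contains the identity V.
Checking products: every product of two elements of {D, V} (read from the table) lies in {D, V}, so the set is closed.
In a finite group, a nonempty closed subset is a subgroup. So {D, V} ≤ H.

Yes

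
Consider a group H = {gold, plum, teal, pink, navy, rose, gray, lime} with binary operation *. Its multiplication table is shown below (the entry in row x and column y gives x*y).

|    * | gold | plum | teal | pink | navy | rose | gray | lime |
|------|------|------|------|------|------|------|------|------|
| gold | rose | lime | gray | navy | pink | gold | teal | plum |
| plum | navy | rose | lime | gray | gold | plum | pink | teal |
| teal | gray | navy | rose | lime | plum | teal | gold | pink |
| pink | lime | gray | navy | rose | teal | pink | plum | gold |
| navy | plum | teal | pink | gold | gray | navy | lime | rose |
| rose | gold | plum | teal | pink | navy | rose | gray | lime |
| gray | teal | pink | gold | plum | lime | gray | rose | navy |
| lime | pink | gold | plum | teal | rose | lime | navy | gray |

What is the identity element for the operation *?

rose

The identity e satisfies e*x = x for all x, so its row in the table reproduces the column headers.
Row rose reads: gold, plum, teal, pink, navy, rose, gray, lime — exactly the header order. So rose is the identity.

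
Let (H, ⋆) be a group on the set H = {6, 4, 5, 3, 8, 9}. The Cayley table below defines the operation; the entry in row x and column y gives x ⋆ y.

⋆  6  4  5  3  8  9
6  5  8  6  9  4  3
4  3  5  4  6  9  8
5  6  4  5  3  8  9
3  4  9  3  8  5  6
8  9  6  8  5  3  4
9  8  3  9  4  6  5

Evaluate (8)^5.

3

8^1 = 8
8^2 = 8 ⋆ 8 = 3
8^3 = 3 ⋆ 8 = 5
8^4 = 5 ⋆ 8 = 8
8^5 = 8 ⋆ 8 = 3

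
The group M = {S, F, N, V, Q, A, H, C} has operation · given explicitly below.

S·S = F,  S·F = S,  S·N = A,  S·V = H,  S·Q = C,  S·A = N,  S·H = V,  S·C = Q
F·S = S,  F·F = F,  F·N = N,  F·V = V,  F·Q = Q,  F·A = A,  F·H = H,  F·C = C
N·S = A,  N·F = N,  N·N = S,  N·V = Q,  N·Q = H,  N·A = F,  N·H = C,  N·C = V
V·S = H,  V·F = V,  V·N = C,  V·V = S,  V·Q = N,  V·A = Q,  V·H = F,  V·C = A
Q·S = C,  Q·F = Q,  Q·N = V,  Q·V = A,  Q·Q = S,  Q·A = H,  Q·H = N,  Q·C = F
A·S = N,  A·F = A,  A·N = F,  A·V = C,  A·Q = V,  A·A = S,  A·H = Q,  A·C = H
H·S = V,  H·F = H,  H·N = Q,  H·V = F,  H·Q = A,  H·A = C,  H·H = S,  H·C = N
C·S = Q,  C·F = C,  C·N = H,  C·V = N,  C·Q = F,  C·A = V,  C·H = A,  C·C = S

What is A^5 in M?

A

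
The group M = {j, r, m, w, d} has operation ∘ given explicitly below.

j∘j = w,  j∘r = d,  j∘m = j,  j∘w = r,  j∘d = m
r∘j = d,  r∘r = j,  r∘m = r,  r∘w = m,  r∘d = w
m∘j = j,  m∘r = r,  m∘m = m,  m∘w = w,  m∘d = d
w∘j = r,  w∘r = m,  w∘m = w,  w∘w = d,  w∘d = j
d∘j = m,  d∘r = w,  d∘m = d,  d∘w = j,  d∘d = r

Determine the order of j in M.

5

The identity element is m (its row matches the header).
j^1 = j
j^2 = j ∘ j = w
j^3 = w ∘ j = r
j^4 = r ∘ j = d
j^5 = d ∘ j = m
The first power of j equal to the identity is j^5, so ord(j) = 5.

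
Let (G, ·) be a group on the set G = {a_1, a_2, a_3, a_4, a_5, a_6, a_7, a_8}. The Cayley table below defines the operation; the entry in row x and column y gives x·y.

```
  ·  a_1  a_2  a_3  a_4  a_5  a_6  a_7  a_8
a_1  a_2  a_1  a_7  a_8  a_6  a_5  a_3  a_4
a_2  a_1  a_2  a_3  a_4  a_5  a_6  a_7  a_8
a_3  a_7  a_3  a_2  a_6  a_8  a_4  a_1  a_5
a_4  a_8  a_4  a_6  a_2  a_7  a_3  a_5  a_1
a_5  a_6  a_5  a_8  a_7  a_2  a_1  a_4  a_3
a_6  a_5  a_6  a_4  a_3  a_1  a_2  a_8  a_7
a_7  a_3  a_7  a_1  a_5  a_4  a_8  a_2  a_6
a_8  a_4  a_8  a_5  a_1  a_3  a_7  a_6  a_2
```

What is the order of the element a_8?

2

The identity element is a_2 (its row matches the header).
a_8^1 = a_8
a_8^2 = a_8·a_8 = a_2
The first power of a_8 equal to the identity is a_8^2, so ord(a_8) = 2.
(Structurally, G here is isomorphic to the elementary abelian group (Z_2)^3.)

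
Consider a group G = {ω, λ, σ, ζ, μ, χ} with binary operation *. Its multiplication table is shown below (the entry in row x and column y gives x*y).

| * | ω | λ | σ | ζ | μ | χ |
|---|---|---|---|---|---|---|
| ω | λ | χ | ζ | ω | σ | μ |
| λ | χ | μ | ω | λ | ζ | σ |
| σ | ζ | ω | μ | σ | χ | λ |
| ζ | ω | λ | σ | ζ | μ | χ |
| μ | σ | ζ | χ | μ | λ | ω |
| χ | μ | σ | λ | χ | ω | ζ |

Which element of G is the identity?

ζ

The identity e satisfies e*x = x for all x, so its row in the table reproduces the column headers.
Row ζ reads: ω, λ, σ, ζ, μ, χ — exactly the header order. So ζ is the identity.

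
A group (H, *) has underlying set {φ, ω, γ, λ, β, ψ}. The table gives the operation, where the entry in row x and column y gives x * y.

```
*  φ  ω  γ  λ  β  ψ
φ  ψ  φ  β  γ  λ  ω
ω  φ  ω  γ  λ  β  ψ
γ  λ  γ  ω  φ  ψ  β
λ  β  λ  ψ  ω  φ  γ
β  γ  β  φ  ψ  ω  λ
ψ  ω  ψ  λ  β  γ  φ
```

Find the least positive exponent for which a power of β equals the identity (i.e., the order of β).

The identity element is ω (its row matches the header).
β^1 = β
β^2 = β * β = ω
The first power of β equal to the identity is β^2, so ord(β) = 2.

2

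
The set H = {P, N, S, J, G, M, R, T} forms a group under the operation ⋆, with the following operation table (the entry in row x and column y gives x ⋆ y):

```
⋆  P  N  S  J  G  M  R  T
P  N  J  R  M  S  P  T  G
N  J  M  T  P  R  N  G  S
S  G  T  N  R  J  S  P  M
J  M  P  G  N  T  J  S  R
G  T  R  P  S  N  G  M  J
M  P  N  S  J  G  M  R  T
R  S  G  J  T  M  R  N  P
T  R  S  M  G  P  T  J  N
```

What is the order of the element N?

The identity element is M (its row matches the header).
N^1 = N
N^2 = N ⋆ N = M
The first power of N equal to the identity is N^2, so ord(N) = 2.
(Structurally, H here is isomorphic to the quaternion group Q_8.)

2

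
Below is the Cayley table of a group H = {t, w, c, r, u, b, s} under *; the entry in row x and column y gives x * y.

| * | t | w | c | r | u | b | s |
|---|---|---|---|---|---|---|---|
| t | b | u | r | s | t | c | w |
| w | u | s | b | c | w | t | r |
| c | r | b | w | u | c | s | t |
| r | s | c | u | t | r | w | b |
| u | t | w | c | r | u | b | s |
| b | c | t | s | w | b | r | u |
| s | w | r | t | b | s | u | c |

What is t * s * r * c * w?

s

t * s = w
w * r = c
c * c = w
w * w = s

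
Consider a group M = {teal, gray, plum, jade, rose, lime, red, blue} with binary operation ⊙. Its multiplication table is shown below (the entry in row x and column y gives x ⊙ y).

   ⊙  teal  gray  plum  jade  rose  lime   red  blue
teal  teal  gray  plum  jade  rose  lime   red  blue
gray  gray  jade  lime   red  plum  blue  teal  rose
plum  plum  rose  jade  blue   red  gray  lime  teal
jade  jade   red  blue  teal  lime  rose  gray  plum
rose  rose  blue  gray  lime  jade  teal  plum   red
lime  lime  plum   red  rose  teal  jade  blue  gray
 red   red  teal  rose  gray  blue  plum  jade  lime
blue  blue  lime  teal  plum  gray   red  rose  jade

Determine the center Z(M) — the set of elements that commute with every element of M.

An element z is central iff its row equals its column in the table.
For gray: gray ⊙ lime = blue ≠ plum = lime ⊙ gray, so gray ∉ Z.
Checking each element this way leaves Z(M) = {jade, teal}.
(Structurally, M here is isomorphic to the quaternion group Q_8.)

{jade, teal}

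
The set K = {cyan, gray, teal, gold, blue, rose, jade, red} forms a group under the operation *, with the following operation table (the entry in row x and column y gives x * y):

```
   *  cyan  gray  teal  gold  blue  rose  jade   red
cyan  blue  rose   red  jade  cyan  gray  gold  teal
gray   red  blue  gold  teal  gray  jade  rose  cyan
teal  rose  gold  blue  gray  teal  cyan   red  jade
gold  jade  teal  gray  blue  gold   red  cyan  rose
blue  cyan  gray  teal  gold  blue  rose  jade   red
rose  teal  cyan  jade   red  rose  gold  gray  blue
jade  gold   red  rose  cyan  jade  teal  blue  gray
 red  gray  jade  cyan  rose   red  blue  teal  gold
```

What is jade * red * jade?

rose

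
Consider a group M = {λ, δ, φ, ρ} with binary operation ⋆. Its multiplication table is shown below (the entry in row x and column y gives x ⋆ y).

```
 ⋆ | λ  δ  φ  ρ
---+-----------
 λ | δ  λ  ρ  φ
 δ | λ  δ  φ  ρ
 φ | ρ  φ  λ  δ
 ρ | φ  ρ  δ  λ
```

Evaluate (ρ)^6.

λ

ρ^1 = ρ
ρ^2 = ρ ⋆ ρ = λ
ρ^3 = λ ⋆ ρ = φ
ρ^4 = φ ⋆ ρ = δ
ρ^5 = δ ⋆ ρ = ρ
ρ^6 = ρ ⋆ ρ = λ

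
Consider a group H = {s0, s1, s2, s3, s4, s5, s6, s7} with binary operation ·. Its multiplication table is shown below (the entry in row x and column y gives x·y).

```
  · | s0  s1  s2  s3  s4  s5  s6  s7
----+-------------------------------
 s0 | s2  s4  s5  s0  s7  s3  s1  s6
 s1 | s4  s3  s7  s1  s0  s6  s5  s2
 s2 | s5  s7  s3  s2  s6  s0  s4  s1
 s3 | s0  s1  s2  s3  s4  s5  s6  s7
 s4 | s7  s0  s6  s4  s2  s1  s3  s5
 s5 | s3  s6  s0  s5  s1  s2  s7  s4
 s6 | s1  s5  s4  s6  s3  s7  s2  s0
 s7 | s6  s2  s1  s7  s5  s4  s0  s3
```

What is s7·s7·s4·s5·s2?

s7

s7·s7 = s3
s3·s4 = s4
s4·s5 = s1
s1·s2 = s7
(Structurally, H here is isomorphic to Z_2 x Z_4.)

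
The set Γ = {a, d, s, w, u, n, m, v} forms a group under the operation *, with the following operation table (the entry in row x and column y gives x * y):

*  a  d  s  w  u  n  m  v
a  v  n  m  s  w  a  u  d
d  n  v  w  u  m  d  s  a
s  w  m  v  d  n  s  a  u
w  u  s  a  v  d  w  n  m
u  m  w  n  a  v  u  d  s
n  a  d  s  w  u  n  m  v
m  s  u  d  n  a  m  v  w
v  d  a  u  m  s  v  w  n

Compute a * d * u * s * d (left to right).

a * d = n
n * u = u
u * s = n
n * d = d

d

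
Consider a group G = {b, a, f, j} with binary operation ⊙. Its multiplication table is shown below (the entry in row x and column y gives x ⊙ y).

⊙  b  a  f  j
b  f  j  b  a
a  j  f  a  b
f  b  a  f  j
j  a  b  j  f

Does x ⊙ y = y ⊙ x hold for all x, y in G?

Yes

Check whether the table is symmetric across its main diagonal.
Every entry (row x, col y) equals the entry (row y, col x), so G is abelian.
(In fact G ≅ the Klein four-group V_4.)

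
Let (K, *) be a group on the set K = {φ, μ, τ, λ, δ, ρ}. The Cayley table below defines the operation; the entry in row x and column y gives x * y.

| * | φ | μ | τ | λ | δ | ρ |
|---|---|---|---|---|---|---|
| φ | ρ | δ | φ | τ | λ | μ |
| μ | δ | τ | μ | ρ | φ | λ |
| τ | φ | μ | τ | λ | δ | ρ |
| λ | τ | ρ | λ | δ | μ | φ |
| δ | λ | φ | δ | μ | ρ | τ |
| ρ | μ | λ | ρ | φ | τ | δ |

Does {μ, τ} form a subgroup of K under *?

{μ, τ} contains the identity τ.
Checking products: every product of two elements of {μ, τ} (read from the table) lies in {μ, τ}, so the set is closed.
In a finite group, a nonempty closed subset is a subgroup. So {μ, τ} ≤ K.

Yes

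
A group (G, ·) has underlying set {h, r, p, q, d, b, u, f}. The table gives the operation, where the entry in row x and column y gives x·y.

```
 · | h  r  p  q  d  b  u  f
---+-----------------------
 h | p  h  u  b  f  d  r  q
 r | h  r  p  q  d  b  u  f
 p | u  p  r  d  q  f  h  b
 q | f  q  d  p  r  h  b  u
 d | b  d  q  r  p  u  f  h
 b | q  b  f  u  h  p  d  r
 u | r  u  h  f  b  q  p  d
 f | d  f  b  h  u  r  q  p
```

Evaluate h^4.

r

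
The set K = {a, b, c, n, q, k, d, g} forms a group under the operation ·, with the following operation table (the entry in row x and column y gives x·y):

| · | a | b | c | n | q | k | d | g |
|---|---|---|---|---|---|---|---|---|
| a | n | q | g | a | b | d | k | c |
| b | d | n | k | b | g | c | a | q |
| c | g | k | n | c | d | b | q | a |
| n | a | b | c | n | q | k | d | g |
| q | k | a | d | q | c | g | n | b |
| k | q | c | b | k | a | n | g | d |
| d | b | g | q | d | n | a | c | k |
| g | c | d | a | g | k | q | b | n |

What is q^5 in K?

q

q^1 = q
q^2 = q·q = c
q^3 = c·q = d
q^4 = d·q = n
q^5 = n·q = q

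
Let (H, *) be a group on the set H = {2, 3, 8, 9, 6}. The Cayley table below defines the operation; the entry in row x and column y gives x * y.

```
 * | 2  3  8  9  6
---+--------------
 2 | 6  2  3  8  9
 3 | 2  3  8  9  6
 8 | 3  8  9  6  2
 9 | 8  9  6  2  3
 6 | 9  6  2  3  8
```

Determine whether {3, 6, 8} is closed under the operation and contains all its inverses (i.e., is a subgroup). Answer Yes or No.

No

6 * 8 = 2, which is not in {3, 6, 8}.
The subset is not closed under *, so it is not a subgroup.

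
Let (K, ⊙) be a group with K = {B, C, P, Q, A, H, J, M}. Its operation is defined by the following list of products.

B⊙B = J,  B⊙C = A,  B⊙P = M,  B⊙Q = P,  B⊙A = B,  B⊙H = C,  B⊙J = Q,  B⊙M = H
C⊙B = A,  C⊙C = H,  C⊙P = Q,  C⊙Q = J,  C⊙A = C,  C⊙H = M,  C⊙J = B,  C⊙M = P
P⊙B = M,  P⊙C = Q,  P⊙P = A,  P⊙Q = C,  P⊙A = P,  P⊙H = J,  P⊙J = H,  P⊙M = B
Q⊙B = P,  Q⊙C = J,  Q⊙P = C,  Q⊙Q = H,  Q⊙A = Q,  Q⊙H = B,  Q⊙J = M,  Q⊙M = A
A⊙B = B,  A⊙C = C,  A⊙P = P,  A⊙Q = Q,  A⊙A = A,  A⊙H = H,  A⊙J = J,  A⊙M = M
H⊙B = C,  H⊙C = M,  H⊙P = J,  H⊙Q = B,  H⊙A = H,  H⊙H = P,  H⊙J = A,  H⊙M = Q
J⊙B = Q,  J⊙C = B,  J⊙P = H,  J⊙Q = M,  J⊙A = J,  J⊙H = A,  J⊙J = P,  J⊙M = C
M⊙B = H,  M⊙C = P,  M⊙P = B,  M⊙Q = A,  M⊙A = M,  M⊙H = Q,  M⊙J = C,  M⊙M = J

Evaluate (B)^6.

B^1 = B
B^2 = B ⊙ B = J
B^3 = J ⊙ B = Q
B^4 = Q ⊙ B = P
B^5 = P ⊙ B = M
B^6 = M ⊙ B = H

H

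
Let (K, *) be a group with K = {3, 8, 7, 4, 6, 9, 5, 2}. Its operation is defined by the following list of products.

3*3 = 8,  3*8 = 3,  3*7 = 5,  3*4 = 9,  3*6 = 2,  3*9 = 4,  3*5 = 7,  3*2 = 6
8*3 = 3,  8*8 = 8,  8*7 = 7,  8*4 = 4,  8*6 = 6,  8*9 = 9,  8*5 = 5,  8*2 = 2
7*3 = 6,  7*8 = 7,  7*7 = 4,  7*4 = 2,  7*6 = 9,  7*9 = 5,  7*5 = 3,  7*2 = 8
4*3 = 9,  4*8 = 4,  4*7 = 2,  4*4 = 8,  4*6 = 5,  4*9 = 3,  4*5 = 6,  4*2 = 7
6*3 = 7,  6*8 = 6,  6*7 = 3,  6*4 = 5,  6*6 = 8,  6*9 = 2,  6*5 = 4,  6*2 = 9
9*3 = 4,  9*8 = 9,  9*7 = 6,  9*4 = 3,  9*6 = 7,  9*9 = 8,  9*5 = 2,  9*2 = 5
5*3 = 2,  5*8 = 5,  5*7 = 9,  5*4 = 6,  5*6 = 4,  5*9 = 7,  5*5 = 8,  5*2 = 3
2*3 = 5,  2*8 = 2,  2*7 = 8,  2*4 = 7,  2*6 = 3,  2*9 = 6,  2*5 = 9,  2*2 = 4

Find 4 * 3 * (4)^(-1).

The identity is 8. In row 4, the entry 8 sits in column 4, so 4^(-1) = 4.
4 * 3 = 9
9 * 4 = 3

3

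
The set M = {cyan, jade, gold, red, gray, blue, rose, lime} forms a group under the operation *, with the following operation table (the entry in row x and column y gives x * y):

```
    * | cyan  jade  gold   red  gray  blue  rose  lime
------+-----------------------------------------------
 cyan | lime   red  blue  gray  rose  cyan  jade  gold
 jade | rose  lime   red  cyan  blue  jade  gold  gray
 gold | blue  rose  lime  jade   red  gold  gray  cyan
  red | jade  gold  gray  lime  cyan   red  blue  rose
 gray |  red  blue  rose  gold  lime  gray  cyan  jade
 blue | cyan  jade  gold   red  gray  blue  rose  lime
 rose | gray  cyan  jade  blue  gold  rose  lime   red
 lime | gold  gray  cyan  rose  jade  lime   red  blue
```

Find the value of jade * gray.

Read row jade, column gray: jade * gray = blue.

blue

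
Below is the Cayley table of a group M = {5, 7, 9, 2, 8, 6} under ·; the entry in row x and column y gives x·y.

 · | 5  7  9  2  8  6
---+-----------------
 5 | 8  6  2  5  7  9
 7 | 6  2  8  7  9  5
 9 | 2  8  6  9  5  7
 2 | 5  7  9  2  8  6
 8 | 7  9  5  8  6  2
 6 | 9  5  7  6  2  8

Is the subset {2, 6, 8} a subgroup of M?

Yes

{2, 6, 8} contains the identity 2.
Checking products: every product of two elements of {2, 6, 8} (read from the table) lies in {2, 6, 8}, so the set is closed.
In a finite group, a nonempty closed subset is a subgroup. So {2, 6, 8} ≤ M.
(Structurally, M here is isomorphic to the cyclic group Z_6.)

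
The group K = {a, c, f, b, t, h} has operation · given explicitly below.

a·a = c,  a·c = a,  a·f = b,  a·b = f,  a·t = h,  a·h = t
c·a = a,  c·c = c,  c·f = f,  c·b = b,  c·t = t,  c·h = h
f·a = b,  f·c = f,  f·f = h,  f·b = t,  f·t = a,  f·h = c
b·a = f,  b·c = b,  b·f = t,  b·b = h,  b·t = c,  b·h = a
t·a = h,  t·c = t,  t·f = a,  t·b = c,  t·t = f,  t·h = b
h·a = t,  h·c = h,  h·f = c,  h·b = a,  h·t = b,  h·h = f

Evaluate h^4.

h

h^1 = h
h^2 = h·h = f
h^3 = f·h = c
h^4 = c·h = h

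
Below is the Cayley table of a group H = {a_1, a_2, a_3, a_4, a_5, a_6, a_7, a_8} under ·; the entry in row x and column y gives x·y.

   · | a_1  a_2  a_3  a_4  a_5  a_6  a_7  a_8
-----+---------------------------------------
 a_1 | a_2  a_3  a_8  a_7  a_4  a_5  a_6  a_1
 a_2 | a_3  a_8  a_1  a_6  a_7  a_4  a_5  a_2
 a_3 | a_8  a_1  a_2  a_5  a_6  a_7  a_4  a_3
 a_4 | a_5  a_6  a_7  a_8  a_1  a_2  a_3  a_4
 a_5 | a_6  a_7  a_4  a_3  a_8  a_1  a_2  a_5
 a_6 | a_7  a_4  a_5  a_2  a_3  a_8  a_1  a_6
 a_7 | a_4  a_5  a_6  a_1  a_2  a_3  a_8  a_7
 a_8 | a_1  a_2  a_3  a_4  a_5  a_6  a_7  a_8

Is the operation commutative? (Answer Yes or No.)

No

a_1·a_6 = a_5 but a_6·a_1 = a_7.
Since a_1 and a_6 do not commute, H is not abelian.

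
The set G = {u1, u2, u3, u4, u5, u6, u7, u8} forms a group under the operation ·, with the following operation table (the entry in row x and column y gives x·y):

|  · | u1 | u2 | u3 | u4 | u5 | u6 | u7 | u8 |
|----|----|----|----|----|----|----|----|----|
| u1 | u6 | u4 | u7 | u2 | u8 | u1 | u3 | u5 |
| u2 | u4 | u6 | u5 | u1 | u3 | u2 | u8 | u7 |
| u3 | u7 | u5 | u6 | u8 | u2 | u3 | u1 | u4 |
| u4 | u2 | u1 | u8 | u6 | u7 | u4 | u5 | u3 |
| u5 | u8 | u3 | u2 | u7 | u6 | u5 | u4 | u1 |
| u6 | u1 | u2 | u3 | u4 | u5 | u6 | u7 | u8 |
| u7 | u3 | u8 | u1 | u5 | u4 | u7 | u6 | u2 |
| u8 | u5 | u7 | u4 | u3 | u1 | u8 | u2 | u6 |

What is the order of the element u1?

The identity element is u6 (its row matches the header).
u1^1 = u1
u1^2 = u1·u1 = u6
The first power of u1 equal to the identity is u1^2, so ord(u1) = 2.
(Structurally, G here is isomorphic to the elementary abelian group (Z_2)^3.)

2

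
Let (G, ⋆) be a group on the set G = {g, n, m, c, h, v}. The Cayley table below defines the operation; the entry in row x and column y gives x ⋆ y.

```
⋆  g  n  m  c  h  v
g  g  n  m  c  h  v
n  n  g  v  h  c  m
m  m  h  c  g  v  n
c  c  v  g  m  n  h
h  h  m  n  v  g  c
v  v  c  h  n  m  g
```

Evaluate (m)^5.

c

m^1 = m
m^2 = m ⋆ m = c
m^3 = c ⋆ m = g
m^4 = g ⋆ m = m
m^5 = m ⋆ m = c
(Structurally, G here is isomorphic to the symmetric group S_3.)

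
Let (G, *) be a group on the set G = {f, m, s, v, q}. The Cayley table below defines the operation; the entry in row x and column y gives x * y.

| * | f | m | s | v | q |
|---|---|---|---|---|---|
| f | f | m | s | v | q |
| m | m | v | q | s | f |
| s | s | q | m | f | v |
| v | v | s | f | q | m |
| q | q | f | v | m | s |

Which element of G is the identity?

f

The identity e satisfies e * x = x for all x, so its row in the table reproduces the column headers.
Row f reads: f, m, s, v, q — exactly the header order. So f is the identity.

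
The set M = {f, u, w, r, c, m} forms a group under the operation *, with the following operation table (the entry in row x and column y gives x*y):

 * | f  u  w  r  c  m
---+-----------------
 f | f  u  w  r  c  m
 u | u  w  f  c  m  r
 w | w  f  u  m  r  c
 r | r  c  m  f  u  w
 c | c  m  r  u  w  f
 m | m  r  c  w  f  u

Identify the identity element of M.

f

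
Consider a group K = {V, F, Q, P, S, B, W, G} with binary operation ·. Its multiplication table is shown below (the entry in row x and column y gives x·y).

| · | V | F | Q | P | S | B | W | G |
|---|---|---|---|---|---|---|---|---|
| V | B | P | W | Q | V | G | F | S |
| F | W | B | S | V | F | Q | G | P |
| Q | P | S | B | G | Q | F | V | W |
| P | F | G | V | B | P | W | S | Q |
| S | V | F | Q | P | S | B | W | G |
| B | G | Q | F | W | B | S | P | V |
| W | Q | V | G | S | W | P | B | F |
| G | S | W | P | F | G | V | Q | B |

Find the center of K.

An element z is central iff its row equals its column in the table.
For Q: Q·V = P ≠ W = V·Q, so Q ∉ Z.
Checking each element this way leaves Z(K) = {B, S}.

{B, S}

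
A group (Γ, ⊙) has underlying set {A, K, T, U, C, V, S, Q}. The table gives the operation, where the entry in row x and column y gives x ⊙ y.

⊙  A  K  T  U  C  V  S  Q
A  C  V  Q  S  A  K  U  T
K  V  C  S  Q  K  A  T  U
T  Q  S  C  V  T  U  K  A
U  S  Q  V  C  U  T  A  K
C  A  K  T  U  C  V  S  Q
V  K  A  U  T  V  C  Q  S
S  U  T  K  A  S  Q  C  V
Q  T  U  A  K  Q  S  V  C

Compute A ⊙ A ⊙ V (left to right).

V

A ⊙ A = C
C ⊙ V = V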